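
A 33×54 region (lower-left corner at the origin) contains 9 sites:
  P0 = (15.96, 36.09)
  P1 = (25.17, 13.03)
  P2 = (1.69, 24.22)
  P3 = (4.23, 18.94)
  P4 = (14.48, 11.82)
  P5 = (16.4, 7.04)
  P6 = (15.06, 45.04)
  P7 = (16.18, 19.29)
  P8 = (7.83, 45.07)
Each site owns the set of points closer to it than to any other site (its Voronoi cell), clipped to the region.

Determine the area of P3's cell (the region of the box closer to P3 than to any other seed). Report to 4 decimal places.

1. box [0,33]×[0,54]: [(0, 0) (33, 0) (33, 54) (0, 54)]
2. ⊥bis P3·P0 via (10.095,27.515): [(0, 34.4196) (0, 0) (33, 0) (33, 11.8488)]  |A|=763.4287
3. ⊥bis P3·P1 via (14.7,15.985): [(16.6825, 23.0094) (0, 34.4196) (0, 0) (10.1885, 0)]  |A|=404.3182
4. ⊥bis P3·P2 via (2.96,21.58): [(16.6825, 23.0094) (12.2431, 26.0458) (0, 20.1561) (0, 0) (10.1885, 0)]  |A|=317.0029
5. ⊥bis P3·P4 via (9.355,15.38): [(15.3078, 23.9496) (12.2431, 26.0458) (0, 20.1561) (0, 1.9125)]  |A|=161.4906
6. ⊥bis P3·P5 via (10.315,12.99): [(1.2676, 3.7373) (15.3078, 23.9496) (12.2431, 26.0458) (0, 20.1561) (0, 2.441)]  |A|=161.1556
7. ⊥bis P3·P6 via (9.645,31.99): [(1.2676, 3.7373) (15.3078, 23.9496) (12.2431, 26.0458) (0, 20.1561) (0, 2.441)]  |A|=161.1556
8. ⊥bis P3·P7 via (10.205,19.115): [(1.2676, 3.7373) (10.2756, 16.7053) (10.0331, 24.9826) (0, 20.1561) (0, 2.441)]  |A|=135.5057
9. ⊥bis P3·P8 via (6.03,32.005): [(1.2676, 3.7373) (10.2756, 16.7053) (10.0331, 24.9826) (0, 20.1561) (0, 2.441)]  |A|=135.5057
10. canonical 5-gon: [(1.2676, 3.7373) (10.2756, 16.7053) (10.0331, 24.9826) (0, 20.1561) (0, 2.441)]
11. shoelace: 135.5057

Area of P3's cell: 135.5057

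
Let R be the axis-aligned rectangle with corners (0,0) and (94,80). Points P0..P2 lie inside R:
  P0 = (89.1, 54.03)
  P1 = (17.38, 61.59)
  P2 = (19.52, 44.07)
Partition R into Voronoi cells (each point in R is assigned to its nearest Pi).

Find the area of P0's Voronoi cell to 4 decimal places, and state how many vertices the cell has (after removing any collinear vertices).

Area of P0's cell: 3006.2198 (5 vertices)

1. box [0,94]×[0,80]: [(0, 0) (94, 0) (94, 80) (0, 80)]
2. ⊥bis P0·P1 via (53.24,57.81): [(47.1463, 0) (94, 0) (94, 80) (55.579, 80)]  |A|=3410.9881
3. ⊥bis P0·P2 via (54.31,49.05): [(53.162, 57.0699) (61.3312, 0) (94, 0) (94, 80) (55.579, 80)]  |A|=3006.2198
4. canonical 5-gon: [(53.162, 57.0699) (61.3312, 0) (94, 0) (94, 80) (55.579, 80)]
5. shoelace: 3006.2198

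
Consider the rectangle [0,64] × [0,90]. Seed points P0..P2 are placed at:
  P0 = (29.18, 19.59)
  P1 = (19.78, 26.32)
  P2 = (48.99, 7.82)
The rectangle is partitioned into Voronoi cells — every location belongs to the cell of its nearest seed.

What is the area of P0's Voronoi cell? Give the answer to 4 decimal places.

Area of P0's cell: 1266.8864

1. box [0,64]×[0,90]: [(0, 0) (64, 0) (64, 90) (0, 90)]
2. ⊥bis P0·P1 via (24.48,22.955): [(8.0452, 0) (64, 0) (64, 78.1538)]  |A|=2186.5406
3. ⊥bis P0·P2 via (39.085,13.705): [(8.0452, 0) (30.9423, 0) (64, 55.6393) (64, 78.1538)]  |A|=1266.8864
4. canonical 4-gon: [(8.0452, 0) (30.9423, 0) (64, 55.6393) (64, 78.1538)]
5. shoelace: 1266.8864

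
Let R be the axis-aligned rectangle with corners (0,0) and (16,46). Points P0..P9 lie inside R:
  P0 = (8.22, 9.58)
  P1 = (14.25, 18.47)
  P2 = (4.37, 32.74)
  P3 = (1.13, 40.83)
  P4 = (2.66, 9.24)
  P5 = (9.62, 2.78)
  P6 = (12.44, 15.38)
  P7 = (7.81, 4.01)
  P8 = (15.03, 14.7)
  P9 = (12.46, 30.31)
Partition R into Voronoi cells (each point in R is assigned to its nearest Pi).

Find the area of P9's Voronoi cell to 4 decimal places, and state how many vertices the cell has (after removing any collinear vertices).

Area of P9's cell: 132.6631 (4 vertices)

1. box [0,16]×[0,46]: [(0, 0) (16, 0) (16, 46) (0, 46)]
2. ⊥bis P9·P0 via (10.34,19.945): [(0, 22.0599) (16, 18.7873) (16, 46) (0, 46)]  |A|=409.2222
3. ⊥bis P9·P1 via (13.355,24.39): [(0, 22.371) (16, 24.7899) (16, 46) (0, 46)]  |A|=358.7133
4. ⊥bis P9·P2 via (8.415,31.525): [(5.9349, 23.2682) (16, 24.7899) (16, 46) (12.7629, 46)]  |A|=143.5339
5. ⊥bis P9·P3 via (6.795,35.57): [(10.9857, 40.0833) (5.9349, 23.2682) (16, 24.7899) (16, 45.4838)]  |A|=132.6631
6. ⊥bis P9·P4 via (7.56,19.775): [(10.9857, 40.0833) (5.9349, 23.2682) (16, 24.7899) (16, 45.4838)]  |A|=132.6631
7. ⊥bis P9·P5 via (11.04,16.545): [(10.9857, 40.0833) (5.9349, 23.2682) (16, 24.7899) (16, 45.4838)]  |A|=132.6631
8. ⊥bis P9·P6 via (12.45,22.845): [(10.9857, 40.0833) (5.9349, 23.2682) (16, 24.7899) (16, 45.4838)]  |A|=132.6631
9. ⊥bis P9·P7 via (10.135,17.16): [(10.9857, 40.0833) (5.9349, 23.2682) (16, 24.7899) (16, 45.4838)]  |A|=132.6631
10. ⊥bis P9·P8 via (13.745,22.505): [(10.9857, 40.0833) (5.9349, 23.2682) (16, 24.7899) (16, 45.4838)]  |A|=132.6631
11. canonical 4-gon: [(10.9857, 40.0833) (5.9349, 23.2682) (16, 24.7899) (16, 45.4838)]
12. shoelace: 132.6631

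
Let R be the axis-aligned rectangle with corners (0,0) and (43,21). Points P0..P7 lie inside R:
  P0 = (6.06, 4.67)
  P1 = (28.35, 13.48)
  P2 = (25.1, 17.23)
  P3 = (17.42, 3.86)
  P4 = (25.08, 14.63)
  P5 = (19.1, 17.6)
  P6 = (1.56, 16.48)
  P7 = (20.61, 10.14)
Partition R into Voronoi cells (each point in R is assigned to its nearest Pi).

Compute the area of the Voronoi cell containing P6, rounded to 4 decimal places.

1. box [0,43]×[0,21]: [(0, 0) (43, 0) (43, 21) (0, 21)]
2. ⊥bis P6·P0 via (3.81,10.575): [(0, 9.1233) (31.1698, 21) (0, 21)]  |A|=185.0979
3. ⊥bis P6·P1 via (14.955,14.98): [(0, 9.1233) (14.9365, 14.8146) (15.6291, 21) (0, 21)]  |A|=137.0349
4. ⊥bis P6·P2 via (13.33,16.855): [(0, 9.1233) (13.4135, 14.2343) (13.1979, 21) (0, 21)]  |A|=124.3013
5. ⊥bis P6·P3 via (9.49,10.17): [(0, 9.1233) (12.424, 13.8572) (13.387, 15.0674) (13.1979, 21) (0, 21)]  |A|=123.884
6. ⊥bis P6·P4 via (13.32,15.555): [(0, 9.1233) (12.424, 13.8572) (13.2701, 14.9206) (13.3566, 16.0203) (13.1979, 21) (0, 21)]  |A|=123.8261
7. ⊥bis P6·P5 via (10.33,17.04): [(0, 9.1233) (10.5781, 13.1539) (10.0771, 21) (0, 21)]  |A|=102.3501
8. ⊥bis P6·P7 via (11.085,13.31): [(0, 9.1233) (10.5781, 13.1539) (10.0771, 21) (0, 21)]  |A|=102.3501
9. canonical 4-gon: [(0, 9.1233) (10.5781, 13.1539) (10.0771, 21) (0, 21)]
10. shoelace: 102.3501

Area of P6's cell: 102.3501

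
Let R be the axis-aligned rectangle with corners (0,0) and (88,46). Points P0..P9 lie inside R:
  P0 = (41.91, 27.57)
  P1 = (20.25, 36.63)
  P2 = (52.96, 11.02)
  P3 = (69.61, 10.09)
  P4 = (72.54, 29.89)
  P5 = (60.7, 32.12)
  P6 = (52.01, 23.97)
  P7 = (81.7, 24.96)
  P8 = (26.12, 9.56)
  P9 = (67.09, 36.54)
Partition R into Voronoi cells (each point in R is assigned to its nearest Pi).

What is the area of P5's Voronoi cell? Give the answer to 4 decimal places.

1. box [0,88]×[0,46]: [(0, 0) (88, 0) (88, 46) (0, 46)]
2. ⊥bis P5·P0 via (51.305,29.845): [(58.532, 0) (88, 0) (88, 46) (47.3931, 46)]  |A|=1611.7242
3. ⊥bis P5·P1 via (40.475,34.375): [(58.532, 0) (88, 0) (88, 46) (47.3931, 46)]  |A|=1611.7242
4. ⊥bis P5·P2 via (56.83,21.57): [(52.9655, 22.9876) (88, 10.1361) (88, 46) (47.3931, 46)]  |A|=1095.4687
5. ⊥bis P5·P3 via (65.155,21.105): [(52.9655, 22.9876) (61.7985, 19.7474) (88, 30.3446) (88, 46) (47.3931, 46)]  |A|=830.7211
6. ⊥bis P5·P4 via (66.62,31.005): [(52.9655, 22.9876) (61.7985, 19.7474) (64.7224, 20.9301) (69.4442, 46) (47.3931, 46)]  |A|=415.9155
7. ⊥bis P5·P6 via (56.355,28.045): [(50.1349, 34.6773) (63.4938, 20.4331) (64.7224, 20.9301) (69.4442, 46) (47.3931, 46)]  |A|=352.2194
8. ⊥bis P5·P7 via (71.2,28.54): [(50.1349, 34.6773) (63.4938, 20.4331) (64.7224, 20.9301) (69.4442, 46) (47.3931, 46)]  |A|=352.2194
9. ⊥bis P5·P8 via (43.41,20.84): [(50.1349, 34.6773) (63.4938, 20.4331) (64.7224, 20.9301) (69.4442, 46) (47.3931, 46)]  |A|=352.2194
10. ⊥bis P5·P9 via (63.895,34.33): [(50.1349, 34.6773) (63.4938, 20.4331) (64.7224, 20.9301) (66.529, 30.522) (55.8228, 46) (47.3931, 46)]  |A|=246.803
11. canonical 6-gon: [(50.1349, 34.6773) (63.4938, 20.4331) (64.7224, 20.9301) (66.529, 30.522) (55.8228, 46) (47.3931, 46)]
12. shoelace: 246.803

Area of P5's cell: 246.8030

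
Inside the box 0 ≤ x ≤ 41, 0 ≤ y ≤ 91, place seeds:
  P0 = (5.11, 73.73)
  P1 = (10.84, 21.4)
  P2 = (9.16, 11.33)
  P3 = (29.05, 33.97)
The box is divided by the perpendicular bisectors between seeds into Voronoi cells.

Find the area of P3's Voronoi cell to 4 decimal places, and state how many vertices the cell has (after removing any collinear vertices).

Area of P3's cell: 1197.3901 (4 vertices)

1. box [0,41]×[0,91]: [(0, 0) (41, 0) (41, 91) (0, 91)]
2. ⊥bis P3·P0 via (17.08,53.85): [(0, 43.5659) (0, 0) (41, 0) (41, 68.2525)]  |A|=2292.2782
3. ⊥bis P3·P1 via (19.945,27.685): [(6.3454, 47.3866) (39.0554, 0) (41, 0) (41, 68.2525)]  |A|=1228.7059
4. ⊥bis P3·P2 via (19.105,22.65): [(6.3454, 47.3866) (30.0703, 13.0166) (41, 3.4145) (41, 68.2525)]  |A|=1197.3901
5. canonical 4-gon: [(6.3454, 47.3866) (30.0703, 13.0166) (41, 3.4145) (41, 68.2525)]
6. shoelace: 1197.3901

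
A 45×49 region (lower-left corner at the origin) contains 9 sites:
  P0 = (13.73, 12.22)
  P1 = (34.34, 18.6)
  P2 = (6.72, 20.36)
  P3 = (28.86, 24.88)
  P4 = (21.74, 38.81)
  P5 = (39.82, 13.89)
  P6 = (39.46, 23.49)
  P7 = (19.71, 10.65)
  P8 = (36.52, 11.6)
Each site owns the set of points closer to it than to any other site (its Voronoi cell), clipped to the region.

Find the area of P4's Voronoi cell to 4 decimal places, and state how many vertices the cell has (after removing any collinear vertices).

1. box [0,45]×[0,49]: [(0, 0) (45, 0) (45, 49) (0, 49)]
2. ⊥bis P4·P0 via (17.735,25.515): [(0, 30.8575) (45, 17.3017) (45, 49) (0, 49)]  |A|=1121.4186
3. ⊥bis P4·P1 via (28.04,28.705): [(0, 30.8575) (21.2331, 24.4612) (45, 39.2788) (45, 49) (0, 49)]  |A|=860.2549
4. ⊥bis P4·P2 via (14.23,29.585): [(0, 41.1695) (20.1072, 24.8004) (21.2331, 24.4612) (45, 39.2788) (45, 49) (0, 49)]  |A|=756.5817
5. ⊥bis P4·P3 via (25.3,31.845): [(0, 41.1695) (16.7942, 27.4975) (45, 41.9142) (45, 49) (0, 49)]  |A|=649.4904
6. ⊥bis P4·P5 via (30.78,26.35): [(0, 41.1695) (16.7942, 27.4975) (45, 41.9142) (45, 49) (0, 49)]  |A|=649.4904
7. ⊥bis P4·P6 via (30.6,31.15): [(0, 41.1695) (16.7942, 27.4975) (35.8731, 37.2492) (45, 47.8059) (45, 49) (0, 49)]  |A|=622.6041
8. ⊥bis P4·P7 via (20.725,24.73): [(0, 41.1695) (16.7942, 27.4975) (35.8731, 37.2492) (45, 47.8059) (45, 49) (0, 49)]  |A|=622.6041
9. ⊥bis P4·P8 via (29.13,25.205): [(0, 41.1695) (16.7942, 27.4975) (35.8731, 37.2492) (45, 47.8059) (45, 49) (0, 49)]  |A|=622.6041
10. canonical 6-gon: [(0, 41.1695) (16.7942, 27.4975) (35.8731, 37.2492) (45, 47.8059) (45, 49) (0, 49)]
11. shoelace: 622.6041

Area of P4's cell: 622.6041 (6 vertices)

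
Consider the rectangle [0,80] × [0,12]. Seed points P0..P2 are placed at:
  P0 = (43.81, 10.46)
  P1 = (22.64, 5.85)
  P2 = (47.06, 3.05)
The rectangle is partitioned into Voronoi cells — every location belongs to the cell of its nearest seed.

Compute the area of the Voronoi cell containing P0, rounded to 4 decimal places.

Area of P0's cell: 125.1710

1. box [0,80]×[0,12]: [(0, 0) (80, 0) (80, 12) (0, 12)]
2. ⊥bis P0·P1 via (33.225,8.155): [(35.0008, 0) (80, 0) (80, 12) (32.3877, 12)]  |A|=555.6687
3. ⊥bis P0·P2 via (45.435,6.755): [(34.5678, 1.9887) (57.3936, 12) (32.3877, 12)]  |A|=125.171
4. canonical 3-gon: [(34.5678, 1.9887) (57.3936, 12) (32.3877, 12)]
5. shoelace: 125.171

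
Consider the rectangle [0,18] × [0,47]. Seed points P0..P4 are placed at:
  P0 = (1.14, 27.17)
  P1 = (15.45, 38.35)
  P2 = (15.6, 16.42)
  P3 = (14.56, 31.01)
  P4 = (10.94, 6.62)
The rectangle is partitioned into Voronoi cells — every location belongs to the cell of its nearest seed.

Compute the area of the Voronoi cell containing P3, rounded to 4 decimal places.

Area of P3's cell: 116.7295

1. box [0,18]×[0,47]: [(0, 0) (18, 0) (18, 47) (0, 47)]
2. ⊥bis P3·P0 via (7.85,29.09): [(16.1738, 0) (18, 0) (18, 47) (2.7252, 47)]  |A|=401.8724
3. ⊥bis P3·P1 via (15.005,34.68): [(5.9358, 35.7797) (16.1738, 0) (18, 0) (18, 34.3168)]  |A|=239.6725
4. ⊥bis P3·P2 via (15.08,23.715): [(5.9358, 35.7797) (9.5018, 23.3174) (18, 23.9231) (18, 34.3168)]  |A|=116.7295
5. ⊥bis P3·P4 via (12.75,18.815): [(5.9358, 35.7797) (9.5018, 23.3174) (18, 23.9231) (18, 34.3168)]  |A|=116.7295
6. canonical 4-gon: [(5.9358, 35.7797) (9.5018, 23.3174) (18, 23.9231) (18, 34.3168)]
7. shoelace: 116.7295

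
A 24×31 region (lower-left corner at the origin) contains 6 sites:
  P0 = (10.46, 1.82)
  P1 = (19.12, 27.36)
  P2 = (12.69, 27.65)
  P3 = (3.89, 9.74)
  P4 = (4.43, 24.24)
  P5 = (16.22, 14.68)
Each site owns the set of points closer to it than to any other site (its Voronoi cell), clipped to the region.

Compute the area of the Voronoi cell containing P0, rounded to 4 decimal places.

1. box [0,24]×[0,31]: [(0, 0) (24, 0) (24, 31) (0, 31)]
2. ⊥bis P0·P1 via (14.79,14.59): [(0, 19.6049) (0, 0) (24, 0) (24, 11.4671)]  |A|=372.8645
3. ⊥bis P0·P2 via (11.575,14.735): [(15.3145, 14.4122) (0, 15.7343) (0, 0) (24, 0) (24, 11.4671)]  |A|=343.2262
4. ⊥bis P0·P3 via (7.175,5.78): [(16.9233, 13.8667) (0.2073, 0) (24, 0) (24, 11.4671)]  |A|=205.537
5. ⊥bis P0·P4 via (7.445,13.03): [(16.9233, 13.8667) (0.2073, 0) (24, 0) (24, 11.4671)]  |A|=205.537
6. ⊥bis P0·P5 via (13.34,8.25): [(11.2701, 9.1771) (0.2073, 0) (24, 0) (24, 3.4754)]  |A|=131.2944
7. canonical 4-gon: [(11.2701, 9.1771) (0.2073, 0) (24, 0) (24, 3.4754)]
8. shoelace: 131.2944

Area of P0's cell: 131.2944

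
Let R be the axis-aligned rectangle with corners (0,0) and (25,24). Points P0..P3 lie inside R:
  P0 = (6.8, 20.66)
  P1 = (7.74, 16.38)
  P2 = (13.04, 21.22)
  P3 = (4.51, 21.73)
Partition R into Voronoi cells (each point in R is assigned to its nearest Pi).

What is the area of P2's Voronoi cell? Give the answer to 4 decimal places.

1. box [0,25]×[0,24]: [(0, 0) (25, 0) (25, 24) (0, 24)]
2. ⊥bis P2·P0 via (9.92,20.94): [(11.7992, 0) (25, 0) (25, 24) (9.6454, 24)]  |A|=342.6646
3. ⊥bis P2·P1 via (10.39,18.8): [(10.0818, 19.1375) (25, 2.8014) (25, 24) (9.6454, 24)]  |A|=195.4532
4. ⊥bis P2·P3 via (8.775,21.475): [(10.0818, 19.1375) (25, 2.8014) (25, 24) (9.6454, 24)]  |A|=195.4532
5. canonical 4-gon: [(10.0818, 19.1375) (25, 2.8014) (25, 24) (9.6454, 24)]
6. shoelace: 195.4532

Area of P2's cell: 195.4532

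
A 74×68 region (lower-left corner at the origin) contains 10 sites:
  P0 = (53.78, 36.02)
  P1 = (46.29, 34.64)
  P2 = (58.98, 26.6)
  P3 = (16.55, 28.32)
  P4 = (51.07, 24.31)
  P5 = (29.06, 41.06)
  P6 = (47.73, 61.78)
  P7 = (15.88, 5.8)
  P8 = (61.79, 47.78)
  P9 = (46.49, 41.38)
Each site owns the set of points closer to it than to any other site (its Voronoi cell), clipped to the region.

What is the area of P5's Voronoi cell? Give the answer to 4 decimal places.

Area of P5's cell: 924.7190

1. box [0,74]×[0,68]: [(0, 0) (74, 0) (74, 68) (0, 68)]
2. ⊥bis P5·P0 via (41.42,38.54): [(0, 0) (33.5623, 0) (47.4264, 68) (0, 68)]  |A|=2753.6171
3. ⊥bis P5·P1 via (37.675,37.85): [(0, 0) (23.5719, 0) (45.6348, 59.2124) (47.4264, 68) (0, 68)]  |A|=2457.8373
4. ⊥bis P5·P2 via (44.02,33.83): [(0, 0) (23.5719, 0) (45.6348, 59.2124) (47.4264, 68) (0, 68)]  |A|=2457.8373
5. ⊥bis P5·P3 via (22.805,34.69): [(0, 57.0833) (32.8297, 24.8463) (45.6348, 59.2124) (47.4264, 68) (0, 68)]  |A|=1227.9865
6. ⊥bis P5·P4 via (40.065,32.685): [(0, 57.0833) (32.8297, 24.8463) (45.6348, 59.2124) (47.4264, 68) (0, 68)]  |A|=1227.9865
7. ⊥bis P5·P6 via (38.395,51.42): [(0, 57.0833) (32.8297, 24.8463) (41.6413, 48.4949) (19.9945, 68) (0, 68)]  |A|=952.5094
8. ⊥bis P5·P7 via (22.47,23.43): [(0, 57.0833) (32.8297, 24.8463) (41.6413, 48.4949) (19.9945, 68) (0, 68)]  |A|=952.5094
9. ⊥bis P5·P8 via (45.425,44.42): [(0, 57.0833) (32.8297, 24.8463) (41.6413, 48.4949) (19.9945, 68) (0, 68)]  |A|=952.5094
10. ⊥bis P5·P9 via (37.775,41.22): [(0, 57.0833) (32.8297, 24.8463) (37.8293, 38.264) (37.5742, 52.1596) (19.9945, 68) (0, 68)]  |A|=924.719
11. canonical 6-gon: [(0, 57.0833) (32.8297, 24.8463) (37.8293, 38.264) (37.5742, 52.1596) (19.9945, 68) (0, 68)]
12. shoelace: 924.719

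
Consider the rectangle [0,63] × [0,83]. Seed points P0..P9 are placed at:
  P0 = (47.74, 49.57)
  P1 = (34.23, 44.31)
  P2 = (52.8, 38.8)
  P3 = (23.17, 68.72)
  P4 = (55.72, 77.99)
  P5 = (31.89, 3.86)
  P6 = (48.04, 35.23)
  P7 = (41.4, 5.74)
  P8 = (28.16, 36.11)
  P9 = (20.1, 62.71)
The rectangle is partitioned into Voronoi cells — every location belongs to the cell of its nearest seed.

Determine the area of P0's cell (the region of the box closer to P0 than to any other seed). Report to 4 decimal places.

1. box [0,63]×[0,83]: [(0, 0) (63, 0) (63, 83) (0, 83)]
2. ⊥bis P0·P1 via (40.985,46.94): [(59.2607, 0) (63, 0) (63, 83) (26.9454, 83)]  |A|=1651.4496
3. ⊥bis P0·P2 via (50.27,44.185): [(43.3276, 40.9233) (63, 50.1659) (63, 83) (26.9454, 83)]  |A|=1081.4946
4. ⊥bis P0·P3 via (35.455,59.145): [(35.9739, 59.8107) (43.3276, 40.9233) (63, 50.1659) (63, 83) (54.0477, 83)]  |A|=767.2527
5. ⊥bis P0·P4 via (51.73,63.78): [(41.3411, 66.6971) (35.9739, 59.8107) (43.3276, 40.9233) (63, 50.1659) (63, 60.6155)]  |A|=451.8672
6. ⊥bis P0·P5 via (39.815,26.715): [(41.3411, 66.6971) (35.9739, 59.8107) (43.3276, 40.9233) (63, 50.1659) (63, 60.6155)]  |A|=451.8672
7. ⊥bis P0·P6 via (47.89,42.4): [(41.3411, 66.6971) (35.9739, 59.8107) (42.7941, 42.2934) (46.4046, 42.3689) (63, 50.1659) (63, 60.6155)]  |A|=449.3737
8. ⊥bis P0·P7 via (44.57,27.655): [(41.3411, 66.6971) (35.9739, 59.8107) (42.7941, 42.2934) (46.4046, 42.3689) (63, 50.1659) (63, 60.6155)]  |A|=449.3737
9. ⊥bis P0·P8 via (37.95,42.84): [(41.3411, 66.6971) (35.9739, 59.8107) (42.7941, 42.2934) (46.4046, 42.3689) (63, 50.1659) (63, 60.6155)]  |A|=449.3737
10. ⊥bis P0·P9 via (33.92,56.14): [(41.3411, 66.6971) (35.9739, 59.8107) (42.7941, 42.2934) (46.4046, 42.3689) (63, 50.1659) (63, 60.6155)]  |A|=449.3737
11. canonical 6-gon: [(41.3411, 66.6971) (35.9739, 59.8107) (42.7941, 42.2934) (46.4046, 42.3689) (63, 50.1659) (63, 60.6155)]
12. shoelace: 449.3737

Area of P0's cell: 449.3737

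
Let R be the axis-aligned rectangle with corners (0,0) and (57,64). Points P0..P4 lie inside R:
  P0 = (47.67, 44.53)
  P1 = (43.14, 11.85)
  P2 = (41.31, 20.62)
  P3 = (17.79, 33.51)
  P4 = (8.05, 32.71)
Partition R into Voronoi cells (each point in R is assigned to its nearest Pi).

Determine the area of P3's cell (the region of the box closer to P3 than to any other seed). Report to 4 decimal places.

1. box [0,57]×[0,64]: [(0, 0) (57, 0) (57, 64) (0, 64)]
2. ⊥bis P3·P0 via (32.73,39.02): [(0, 0) (47.1209, 0) (23.5172, 64) (0, 64)]  |A|=2260.4183
3. ⊥bis P3·P1 via (30.465,22.68): [(0, 0) (11.0863, 0) (36.2565, 29.4581) (23.5172, 64) (0, 64)]  |A|=1729.6628
4. ⊥bis P3·P2 via (29.55,27.065): [(0, 0) (11.0863, 0) (21.2116, 11.8502) (34.0864, 35.3423) (23.5172, 64) (0, 64)]  |A|=1666.2934
5. ⊥bis P3·P4 via (12.92,33.11): [(15.2402, 4.8615) (21.2116, 11.8502) (34.0864, 35.3423) (23.5172, 64) (10.3828, 64)]  |A|=844.6461
6. canonical 5-gon: [(15.2402, 4.8615) (21.2116, 11.8502) (34.0864, 35.3423) (23.5172, 64) (10.3828, 64)]
7. shoelace: 844.6461

Area of P3's cell: 844.6461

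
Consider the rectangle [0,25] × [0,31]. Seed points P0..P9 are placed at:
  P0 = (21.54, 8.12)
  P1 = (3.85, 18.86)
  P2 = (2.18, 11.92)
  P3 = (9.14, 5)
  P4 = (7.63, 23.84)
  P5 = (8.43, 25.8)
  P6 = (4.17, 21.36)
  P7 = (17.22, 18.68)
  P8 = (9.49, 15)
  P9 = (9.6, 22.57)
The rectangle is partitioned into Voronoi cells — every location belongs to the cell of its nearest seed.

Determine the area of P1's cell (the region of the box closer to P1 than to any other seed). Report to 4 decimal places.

1. box [0,25]×[0,31]: [(0, 0) (25, 0) (25, 31) (0, 31)]
2. ⊥bis P1·P0 via (12.695,13.49): [(0, 0) (4.5049, 0) (23.3257, 31) (0, 31)]  |A|=431.3748
3. ⊥bis P1·P2 via (3.015,15.39): [(0, 16.1155) (12.4676, 13.1154) (23.3257, 31) (0, 31)]  |A|=301.3723
4. ⊥bis P1·P3 via (6.495,11.93): [(0, 16.1155) (10.7093, 13.5385) (13.3322, 14.5396) (23.3257, 31) (0, 31)]  |A|=299.9374
5. ⊥bis P1·P4 via (5.74,21.35): [(0, 25.7069) (0, 16.1155) (10.7093, 13.5385) (13.3322, 14.5396) (13.7676, 15.2567)]  |A|=79.889
6. ⊥bis P1·P5 via (6.14,22.33): [(0, 25.7069) (0, 16.1155) (10.7093, 13.5385) (13.3322, 14.5396) (13.7676, 15.2567)]  |A|=79.889
7. ⊥bis P1·P6 via (4.01,20.11): [(8.0559, 19.5921) (0, 20.6233) (0, 16.1155) (10.7093, 13.5385) (13.3322, 14.5396) (13.7676, 15.2567)]  |A|=59.4125
8. ⊥bis P1·P7 via (10.535,18.77): [(10.5209, 17.7211) (8.0559, 19.5921) (0, 20.6233) (0, 16.1155) (10.4654, 13.5972)]  |A|=51.6274
9. ⊥bis P1·P8 via (6.67,16.93): [(8.3429, 19.3743) (8.0559, 19.5921) (0, 20.6233) (0, 16.1155) (5.2482, 14.8526)]  |A|=33.3529
10. ⊥bis P1·P9 via (6.725,20.715): [(7.9554, 18.8081) (7.3949, 19.6767) (0, 20.6233) (0, 16.1155) (5.2482, 14.8526)]  |A|=32.9661
11. canonical 5-gon: [(7.9554, 18.8081) (7.3949, 19.6767) (0, 20.6233) (0, 16.1155) (5.2482, 14.8526)]
12. shoelace: 32.9661

Area of P1's cell: 32.9661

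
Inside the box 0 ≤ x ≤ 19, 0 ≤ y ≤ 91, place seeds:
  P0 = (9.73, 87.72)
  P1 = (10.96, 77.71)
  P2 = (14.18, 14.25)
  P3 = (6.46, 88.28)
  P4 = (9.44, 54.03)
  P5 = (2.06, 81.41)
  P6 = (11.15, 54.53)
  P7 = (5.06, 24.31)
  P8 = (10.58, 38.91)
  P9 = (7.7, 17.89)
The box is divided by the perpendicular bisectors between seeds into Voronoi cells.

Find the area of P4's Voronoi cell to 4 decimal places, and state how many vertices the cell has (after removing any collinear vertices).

Area of P4's cell: 195.3318 (5 vertices)

1. box [0,19]×[0,91]: [(0, 0) (19, 0) (19, 91) (0, 91)]
2. ⊥bis P4·P0 via (9.585,70.875): [(0, 70.9575) (0, 0) (19, 0) (19, 70.794)]  |A|=1346.6389
3. ⊥bis P4·P1 via (10.2,65.87): [(0, 66.5247) (0, 0) (19, 0) (19, 65.3051)]  |A|=1252.3837
4. ⊥bis P4·P2 via (11.81,34.14): [(0, 66.5247) (0, 32.7328) (19, 34.9967) (19, 65.3051)]  |A|=608.9534
5. ⊥bis P4·P3 via (7.95,71.155): [(0, 66.5247) (0, 32.7328) (19, 34.9967) (19, 65.3051)]  |A|=608.9534
6. ⊥bis P4·P5 via (5.75,67.72): [(1.0625, 66.4565) (0, 66.1701) (0, 32.7328) (19, 34.9967) (19, 65.3051)]  |A|=608.7651
7. ⊥bis P4·P6 via (10.295,54.28): [(6.8431, 66.0855) (1.0625, 66.4565) (0, 66.1701) (0, 32.7328) (16.0366, 34.6436)]  |A|=376.327
8. ⊥bis P4·P7 via (7.25,39.17): [(15.0492, 38.0206) (6.8431, 66.0855) (1.0625, 66.4565) (0, 66.1701) (0, 40.2385)]  |A|=291.8286
9. ⊥bis P4·P8 via (10.01,46.47): [(12.5232, 46.6595) (6.8431, 66.0855) (1.0625, 66.4565) (0, 66.1701) (0, 45.7153)]  |A|=195.3318
10. ⊥bis P4·P9 via (8.57,35.96): [(12.5232, 46.6595) (6.8431, 66.0855) (1.0625, 66.4565) (0, 66.1701) (0, 45.7153)]  |A|=195.3318
11. canonical 5-gon: [(12.5232, 46.6595) (6.8431, 66.0855) (1.0625, 66.4565) (0, 66.1701) (0, 45.7153)]
12. shoelace: 195.3318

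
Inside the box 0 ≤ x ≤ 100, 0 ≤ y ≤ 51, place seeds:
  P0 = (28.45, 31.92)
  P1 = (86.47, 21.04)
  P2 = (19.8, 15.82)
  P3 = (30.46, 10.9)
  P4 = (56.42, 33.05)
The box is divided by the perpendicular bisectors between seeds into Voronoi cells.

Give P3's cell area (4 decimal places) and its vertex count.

Area of P3's cell: 632.8468 (5 vertices)

1. box [0,100]×[0,51]: [(0, 0) (100, 0) (100, 51) (0, 51)]
2. ⊥bis P3·P0 via (29.455,21.41): [(0, 18.5934) (0, 0) (100, 0) (100, 28.1557)]  |A|=2337.4579
3. ⊥bis P3·P1 via (58.465,15.97): [(57.0032, 24.0443) (0, 18.5934) (0, 0) (61.3562, 0)]  |A|=1267.5745
4. ⊥bis P3·P2 via (25.13,13.36): [(57.0032, 24.0443) (28.8172, 21.349) (18.9638, 0) (61.3562, 0)]  |A|=797.2393
5. ⊥bis P3·P4 via (43.44,21.975): [(61.1317, 1.2402) (42.8308, 22.689) (28.8172, 21.349) (18.9638, 0) (61.3562, 0)]  |A|=632.8468
6. canonical 5-gon: [(61.1317, 1.2402) (42.8308, 22.689) (28.8172, 21.349) (18.9638, 0) (61.3562, 0)]
7. shoelace: 632.8468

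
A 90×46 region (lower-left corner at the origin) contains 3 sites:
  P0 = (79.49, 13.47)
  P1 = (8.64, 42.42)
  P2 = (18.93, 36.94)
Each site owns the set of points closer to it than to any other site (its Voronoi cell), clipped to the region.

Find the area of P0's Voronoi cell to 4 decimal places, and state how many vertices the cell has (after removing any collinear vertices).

1. box [0,90]×[0,46]: [(0, 0) (90, 0) (90, 46) (0, 46)]
2. ⊥bis P0·P1 via (44.065,27.945): [(32.6464, 0) (90, 0) (90, 46) (51.4424, 46)]  |A|=2205.9565
3. ⊥bis P0·P2 via (49.21,25.205): [(39.4418, 0) (90, 0) (90, 46) (57.2691, 46)]  |A|=1915.6491
4. canonical 4-gon: [(39.4418, 0) (90, 0) (90, 46) (57.2691, 46)]
5. shoelace: 1915.6491

Area of P0's cell: 1915.6491 (4 vertices)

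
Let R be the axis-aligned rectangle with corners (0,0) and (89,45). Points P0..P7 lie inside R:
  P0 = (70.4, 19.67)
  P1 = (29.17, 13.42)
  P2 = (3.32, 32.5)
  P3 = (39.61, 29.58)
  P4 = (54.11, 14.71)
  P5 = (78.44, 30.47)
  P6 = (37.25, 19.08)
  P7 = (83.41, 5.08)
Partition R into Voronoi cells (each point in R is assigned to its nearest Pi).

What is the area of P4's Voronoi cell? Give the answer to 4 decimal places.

Area of P4's cell: 509.2641

1. box [0,89]×[0,45]: [(0, 0) (89, 0) (89, 45) (0, 45)]
2. ⊥bis P4·P0 via (62.255,17.19): [(0, 0) (67.489, 0) (53.7874, 45) (0, 45)]  |A|=2728.7192
3. ⊥bis P4·P1 via (41.64,14.065): [(42.3675, 0) (67.489, 0) (53.7874, 45) (40.0399, 45)]  |A|=874.5524
4. ⊥bis P4·P2 via (28.715,23.605): [(42.3675, 0) (67.489, 0) (53.7874, 45) (40.0399, 45)]  |A|=874.5524
5. ⊥bis P4·P3 via (46.86,22.145): [(41.4928, 16.9113) (42.3675, 0) (67.489, 0) (57.5673, 32.5858)]  |A|=552.0789
6. ⊥bis P4·P5 via (66.275,22.59): [(41.4928, 16.9113) (42.3675, 0) (67.489, 0) (57.5673, 32.5858)]  |A|=552.0789
7. ⊥bis P4·P6 via (45.68,16.895): [(47.1019, 22.3809) (42.1901, 3.4304) (42.3675, 0) (67.489, 0) (57.5673, 32.5858)]  |A|=512.3638
8. ⊥bis P4·P7 via (68.76,9.895): [(47.1019, 22.3809) (42.1901, 3.4304) (42.3675, 0) (65.5078, 0) (66.5363, 3.1291) (57.5673, 32.5858)]  |A|=509.2641
9. canonical 6-gon: [(47.1019, 22.3809) (42.1901, 3.4304) (42.3675, 0) (65.5078, 0) (66.5363, 3.1291) (57.5673, 32.5858)]
10. shoelace: 509.2641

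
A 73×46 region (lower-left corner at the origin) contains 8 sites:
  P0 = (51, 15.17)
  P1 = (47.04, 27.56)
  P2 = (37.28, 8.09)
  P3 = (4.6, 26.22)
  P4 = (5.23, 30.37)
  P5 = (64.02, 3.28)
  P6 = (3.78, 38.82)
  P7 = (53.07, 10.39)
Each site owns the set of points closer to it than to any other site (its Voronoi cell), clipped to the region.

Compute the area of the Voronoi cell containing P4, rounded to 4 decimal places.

1. box [0,73]×[0,46]: [(0, 0) (73, 0) (73, 46) (0, 46)]
2. ⊥bis P4·P0 via (28.115,22.77): [(0, 0) (20.5532, 0) (35.8296, 46) (0, 46)]  |A|=1296.8036
3. ⊥bis P4·P1 via (26.135,28.965): [(0, 0) (20.5532, 0) (25.1106, 13.7233) (27.2799, 46) (0, 46)]  |A|=1158.8258
4. ⊥bis P4·P2 via (21.255,19.23): [(0, 0) (7.887, 0) (25.933, 25.9593) (27.2799, 46) (0, 46)]  |A|=972.1831
5. ⊥bis P4·P3 via (4.915,28.295): [(0, 29.0411) (25.3954, 25.1859) (25.933, 25.9593) (27.2799, 46) (0, 46)]  |A|=504.1075
6. ⊥bis P4·P5 via (34.625,16.825): [(0, 29.0411) (25.3954, 25.1859) (25.933, 25.9593) (27.2799, 46) (0, 46)]  |A|=504.1075
7. ⊥bis P4·P6 via (4.505,34.595): [(0, 33.822) (0, 29.0411) (25.3954, 25.1859) (25.933, 25.9593) (26.7702, 38.4156)]  |A|=237.6532
8. ⊥bis P4·P7 via (29.15,20.38): [(0, 33.822) (0, 29.0411) (25.3954, 25.1859) (25.933, 25.9593) (26.7702, 38.4156)]  |A|=237.6532
9. canonical 5-gon: [(0, 33.822) (0, 29.0411) (25.3954, 25.1859) (25.933, 25.9593) (26.7702, 38.4156)]
10. shoelace: 237.6532

Area of P4's cell: 237.6532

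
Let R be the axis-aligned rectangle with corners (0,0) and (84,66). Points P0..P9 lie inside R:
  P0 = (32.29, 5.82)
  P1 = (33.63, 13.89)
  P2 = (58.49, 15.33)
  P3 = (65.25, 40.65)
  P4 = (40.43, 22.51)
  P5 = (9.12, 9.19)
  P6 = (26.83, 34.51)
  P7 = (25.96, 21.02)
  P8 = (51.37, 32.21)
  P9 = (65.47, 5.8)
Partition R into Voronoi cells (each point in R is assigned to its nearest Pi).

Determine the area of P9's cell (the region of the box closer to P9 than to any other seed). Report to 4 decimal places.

1. box [0,84]×[0,66]: [(0, 0) (84, 0) (84, 66) (0, 66)]
2. ⊥bis P9·P0 via (48.88,5.81): [(48.8765, 0) (84, 0) (84, 66) (48.9163, 66)]  |A|=2316.8383
3. ⊥bis P9·P1 via (49.55,9.845): [(48.8808, 7.2114) (48.8765, 0) (84, 0) (84, 66) (63.818, 66)]  |A|=1878.8119
4. ⊥bis P9·P2 via (61.98,10.565): [(48.8771, 0.9681) (48.8765, 0) (84, 0) (84, 26.693)]  |A|=485.7693
5. ⊥bis P9·P3 via (65.36,23.225): [(79.386, 23.3135) (48.8771, 0.9681) (48.8765, 0) (84, 0) (84, 23.3427)]  |A|=478.0401
6. ⊥bis P9·P4 via (52.95,14.155): [(79.386, 23.3135) (48.8771, 0.9681) (48.8765, 0) (84, 0) (84, 23.3427)]  |A|=478.0401
7. ⊥bis P9·P5 via (37.295,7.495): [(79.386, 23.3135) (48.8771, 0.9681) (48.8765, 0) (84, 0) (84, 23.3427)]  |A|=478.0401
8. ⊥bis P9·P6 via (46.15,20.155): [(79.386, 23.3135) (48.8771, 0.9681) (48.8765, 0) (84, 0) (84, 23.3427)]  |A|=478.0401
9. ⊥bis P9·P7 via (45.715,13.41): [(79.386, 23.3135) (48.8771, 0.9681) (48.8765, 0) (84, 0) (84, 23.3427)]  |A|=478.0401
10. ⊥bis P9·P8 via (58.42,19.005): [(79.386, 23.3135) (48.8771, 0.9681) (48.8765, 0) (84, 0) (84, 23.3427)]  |A|=478.0401
11. canonical 5-gon: [(79.386, 23.3135) (48.8771, 0.9681) (48.8765, 0) (84, 0) (84, 23.3427)]
12. shoelace: 478.0401

Area of P9's cell: 478.0401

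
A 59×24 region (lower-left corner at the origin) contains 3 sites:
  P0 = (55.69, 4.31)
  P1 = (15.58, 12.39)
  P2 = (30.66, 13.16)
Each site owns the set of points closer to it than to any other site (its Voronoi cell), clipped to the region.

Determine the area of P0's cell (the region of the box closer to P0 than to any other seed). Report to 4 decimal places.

1. box [0,59]×[0,24]: [(0, 0) (59, 0) (59, 24) (0, 24)]
2. ⊥bis P0·P1 via (35.635,8.35): [(33.9529, 0) (59, 0) (59, 24) (38.7876, 24)]  |A|=543.1133
3. ⊥bis P0·P2 via (43.175,8.735): [(40.0865, 0) (59, 0) (59, 24) (48.5723, 24)]  |A|=352.0938
4. canonical 4-gon: [(40.0865, 0) (59, 0) (59, 24) (48.5723, 24)]
5. shoelace: 352.0938

Area of P0's cell: 352.0938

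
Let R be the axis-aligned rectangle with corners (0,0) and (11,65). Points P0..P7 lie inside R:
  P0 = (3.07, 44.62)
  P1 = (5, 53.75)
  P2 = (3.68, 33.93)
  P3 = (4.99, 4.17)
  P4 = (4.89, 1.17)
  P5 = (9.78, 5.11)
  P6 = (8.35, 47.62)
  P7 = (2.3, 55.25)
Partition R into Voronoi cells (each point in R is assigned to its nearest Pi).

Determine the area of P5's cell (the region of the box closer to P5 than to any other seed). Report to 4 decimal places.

1. box [0,11]×[0,65]: [(0, 0) (11, 0) (11, 65) (0, 65)]
2. ⊥bis P5·P0 via (6.425,24.865): [(0, 23.7738) (0, 0) (11, 0) (11, 25.642)]  |A|=271.787
3. ⊥bis P5·P1 via (7.39,29.43): [(0, 23.7738) (0, 0) (11, 0) (11, 25.642)]  |A|=271.787
4. ⊥bis P5·P2 via (6.73,19.52): [(0, 18.0955) (0, 0) (11, 0) (11, 20.4238)]  |A|=211.8563
5. ⊥bis P5·P3 via (7.385,4.64): [(4.5552, 19.0597) (8.2956, 0) (11, 0) (11, 20.4238)]  |A|=91.586
6. ⊥bis P5·P4 via (7.335,3.14): [(4.5552, 19.0597) (7.7902, 2.575) (9.865, 0) (11, 0) (11, 20.4238)]  |A|=89.5654
7. ⊥bis P5·P6 via (9.065,26.365): [(4.5552, 19.0597) (7.7902, 2.575) (9.865, 0) (11, 0) (11, 20.4238)]  |A|=89.5654
8. ⊥bis P5·P7 via (6.04,30.18): [(4.5552, 19.0597) (7.7902, 2.575) (9.865, 0) (11, 0) (11, 20.4238)]  |A|=89.5654
9. canonical 5-gon: [(4.5552, 19.0597) (7.7902, 2.575) (9.865, 0) (11, 0) (11, 20.4238)]
10. shoelace: 89.5654

Area of P5's cell: 89.5654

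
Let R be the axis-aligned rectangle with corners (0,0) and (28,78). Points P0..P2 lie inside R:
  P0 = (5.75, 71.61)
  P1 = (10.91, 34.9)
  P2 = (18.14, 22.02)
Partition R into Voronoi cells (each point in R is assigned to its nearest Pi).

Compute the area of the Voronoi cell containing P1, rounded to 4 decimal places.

1. box [0,28]×[0,78]: [(0, 0) (28, 0) (28, 78) (0, 78)]
2. ⊥bis P1·P0 via (8.33,53.255): [(0, 52.0841) (0, 0) (28, 0) (28, 56.0198)]  |A|=1513.4555
3. ⊥bis P1·P2 via (14.525,28.46): [(0, 52.0841) (0, 20.3066) (28, 36.024) (28, 56.0198)]  |A|=724.8271
4. canonical 4-gon: [(0, 52.0841) (0, 20.3066) (28, 36.024) (28, 56.0198)]
5. shoelace: 724.8271

Area of P1's cell: 724.8271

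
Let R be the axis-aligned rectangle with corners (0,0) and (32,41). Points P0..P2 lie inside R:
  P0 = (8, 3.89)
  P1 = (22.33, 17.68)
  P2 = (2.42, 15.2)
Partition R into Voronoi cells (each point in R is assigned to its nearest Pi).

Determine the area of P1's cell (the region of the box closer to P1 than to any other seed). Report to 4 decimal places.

Area of P1's cell: 751.5476

1. box [0,32]×[0,41]: [(0, 0) (32, 0) (32, 41) (0, 41)]
2. ⊥bis P1·P0 via (15.165,10.785): [(0, 26.5438) (25.5436, 0) (32, 0) (32, 41) (0, 41)]  |A|=972.9875
3. ⊥bis P1·P2 via (12.375,16.44): [(12.7693, 13.2745) (25.5436, 0) (32, 0) (32, 41) (9.3158, 41)]  |A|=751.5476
4. canonical 5-gon: [(12.7693, 13.2745) (25.5436, 0) (32, 0) (32, 41) (9.3158, 41)]
5. shoelace: 751.5476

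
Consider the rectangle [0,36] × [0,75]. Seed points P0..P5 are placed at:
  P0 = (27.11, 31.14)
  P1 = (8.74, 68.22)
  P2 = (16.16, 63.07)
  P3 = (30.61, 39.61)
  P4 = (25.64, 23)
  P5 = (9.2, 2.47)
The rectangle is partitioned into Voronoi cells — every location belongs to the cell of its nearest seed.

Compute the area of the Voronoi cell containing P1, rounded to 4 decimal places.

1. box [0,36]×[0,75]: [(0, 0) (36, 0) (36, 75) (0, 75)]
2. ⊥bis P1·P0 via (17.925,49.68): [(0, 40.7997) (36, 58.6346) (36, 75) (0, 75)]  |A|=910.1824
3. ⊥bis P1·P2 via (12.45,65.645): [(0, 47.7073) (18.943, 75) (0, 75)]  |A|=258.5029
4. ⊥bis P1·P3 via (19.675,53.915): [(0, 47.7073) (18.943, 75) (0, 75)]  |A|=258.5029
5. ⊥bis P1·P4 via (17.19,45.61): [(0, 47.7073) (18.943, 75) (0, 75)]  |A|=258.5029
6. ⊥bis P1·P5 via (8.97,35.345): [(0, 47.7073) (18.943, 75) (0, 75)]  |A|=258.5029
7. canonical 3-gon: [(0, 47.7073) (18.943, 75) (0, 75)]
8. shoelace: 258.5029

Area of P1's cell: 258.5029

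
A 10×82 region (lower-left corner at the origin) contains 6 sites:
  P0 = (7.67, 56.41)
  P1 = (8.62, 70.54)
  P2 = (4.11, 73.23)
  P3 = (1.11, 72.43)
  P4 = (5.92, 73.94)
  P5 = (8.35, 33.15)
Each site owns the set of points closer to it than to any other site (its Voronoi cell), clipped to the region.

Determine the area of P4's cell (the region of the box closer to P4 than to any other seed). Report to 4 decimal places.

1. box [0,10]×[0,82]: [(0, 0) (10, 0) (10, 82) (0, 82)]
2. ⊥bis P4·P0 via (6.795,65.175): [(0, 64.4967) (10, 65.495) (10, 82) (0, 82)]  |A|=170.0419
3. ⊥bis P4·P1 via (7.27,72.24): [(0, 66.4668) (10, 74.4079) (10, 82) (0, 82)]  |A|=115.6265
4. ⊥bis P4·P2 via (5.015,73.585): [(5.9529, 71.1941) (10, 74.4079) (10, 82) (1.7141, 82)]  |A|=60.1315
5. ⊥bis P4·P3 via (3.515,73.185): [(5.9529, 71.1941) (10, 74.4079) (10, 82) (1.7141, 82)]  |A|=60.1315
6. ⊥bis P4·P5 via (7.135,53.545): [(5.9529, 71.1941) (10, 74.4079) (10, 82) (1.7141, 82)]  |A|=60.1315
7. canonical 4-gon: [(5.9529, 71.1941) (10, 74.4079) (10, 82) (1.7141, 82)]
8. shoelace: 60.1315

Area of P4's cell: 60.1315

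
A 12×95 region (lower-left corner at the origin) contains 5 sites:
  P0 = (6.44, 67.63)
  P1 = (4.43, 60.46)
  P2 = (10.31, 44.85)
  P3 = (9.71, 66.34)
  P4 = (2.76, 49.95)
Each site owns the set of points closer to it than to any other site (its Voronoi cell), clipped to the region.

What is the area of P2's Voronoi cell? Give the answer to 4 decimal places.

1. box [0,12]×[0,95]: [(0, 0) (12, 0) (12, 95) (0, 95)]
2. ⊥bis P2·P0 via (8.375,56.24): [(0, 54.8172) (0, 0) (12, 0) (12, 56.8558)]  |A|=670.0383
3. ⊥bis P2·P1 via (7.37,52.655): [(0, 49.8789) (0, 0) (12, 0) (12, 54.399)]  |A|=625.6674
4. ⊥bis P2·P3 via (10.01,55.595): [(0, 49.8789) (0, 0) (12, 0) (12, 54.399)]  |A|=625.6674
5. ⊥bis P2·P4 via (6.535,47.4): [(11.0112, 54.0266) (0, 37.7256) (0, 0) (12, 0) (12, 54.399)]  |A|=558.7564
6. canonical 5-gon: [(11.0112, 54.0266) (0, 37.7256) (0, 0) (12, 0) (12, 54.399)]
7. shoelace: 558.7564

Area of P2's cell: 558.7564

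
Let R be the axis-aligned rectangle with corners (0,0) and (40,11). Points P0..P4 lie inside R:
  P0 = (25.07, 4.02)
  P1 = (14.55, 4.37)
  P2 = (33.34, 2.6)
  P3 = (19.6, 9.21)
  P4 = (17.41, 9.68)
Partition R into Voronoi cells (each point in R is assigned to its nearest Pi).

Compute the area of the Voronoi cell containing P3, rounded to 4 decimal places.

Area of P3's cell: 33.1318

1. box [0,40]×[0,11]: [(0, 0) (40, 0) (40, 11) (0, 11)]
2. ⊥bis P3·P0 via (22.335,6.615): [(0, 0) (16.0586, 0) (26.4955, 11) (0, 11)]  |A|=234.0478
3. ⊥bis P3·P1 via (17.075,6.79): [(19.8017, 3.945) (26.4955, 11) (13.0401, 11)]  |A|=47.4641
4. ⊥bis P3·P2 via (26.47,5.905): [(19.8017, 3.945) (26.4955, 11) (13.0401, 11)]  |A|=47.4641
5. ⊥bis P3·P4 via (18.505,9.445): [(17.7778, 6.0567) (19.8017, 3.945) (26.4955, 11) (18.8387, 11)]  |A|=33.1318
6. canonical 4-gon: [(17.7778, 6.0567) (19.8017, 3.945) (26.4955, 11) (18.8387, 11)]
7. shoelace: 33.1318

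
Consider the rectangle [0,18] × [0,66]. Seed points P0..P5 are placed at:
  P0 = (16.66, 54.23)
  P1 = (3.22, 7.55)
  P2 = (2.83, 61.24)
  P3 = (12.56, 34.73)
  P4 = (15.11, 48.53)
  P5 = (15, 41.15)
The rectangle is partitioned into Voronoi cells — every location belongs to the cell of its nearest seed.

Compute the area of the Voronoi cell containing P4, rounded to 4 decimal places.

Area of P4's cell: 113.4933

1. box [0,18]×[0,66]: [(0, 0) (18, 0) (18, 66) (0, 66)]
2. ⊥bis P4·P0 via (15.885,51.38): [(0, 55.6996) (0, 0) (18, 0) (18, 50.8049)]  |A|=958.5403
3. ⊥bis P4·P1 via (9.165,28.04): [(0, 55.6996) (0, 30.6991) (18, 25.4766) (18, 50.8049)]  |A|=452.9585
4. ⊥bis P4·P2 via (8.97,54.885): [(7.6578, 53.6172) (0, 46.2185) (0, 30.6991) (18, 25.4766) (18, 50.8049)]  |A|=416.6561
5. ⊥bis P4·P3 via (13.835,41.63): [(7.6578, 53.6172) (0, 46.2185) (0, 44.1865) (18, 40.8604) (18, 50.8049)]  |A|=156.8162
6. ⊥bis P4·P5 via (15.055,44.84): [(7.6578, 53.6172) (0, 46.2185) (0, 45.0644) (18, 44.7961) (18, 50.8049)]  |A|=113.4933
7. canonical 5-gon: [(7.6578, 53.6172) (0, 46.2185) (0, 45.0644) (18, 44.7961) (18, 50.8049)]
8. shoelace: 113.4933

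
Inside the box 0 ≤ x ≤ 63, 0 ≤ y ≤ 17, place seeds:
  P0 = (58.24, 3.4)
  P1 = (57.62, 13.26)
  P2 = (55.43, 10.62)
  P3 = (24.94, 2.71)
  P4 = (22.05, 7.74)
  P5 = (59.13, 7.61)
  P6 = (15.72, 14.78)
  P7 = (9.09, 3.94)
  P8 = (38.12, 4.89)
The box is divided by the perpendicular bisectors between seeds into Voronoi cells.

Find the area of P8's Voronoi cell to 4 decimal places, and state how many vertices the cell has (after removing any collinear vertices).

1. box [0,63]×[0,17]: [(0, 0) (63, 0) (63, 17) (0, 17)]
2. ⊥bis P8·P0 via (48.18,4.145): [(0, 0) (47.873, 0) (49.132, 17) (0, 17)]  |A|=824.5427
3. ⊥bis P8·P1 via (47.87,9.075): [(0, 0) (47.873, 0) (48.4458, 7.7336) (44.4683, 17) (0, 17)]  |A|=802.9352
4. ⊥bis P8·P2 via (46.775,7.755): [(0, 0) (47.873, 0) (48.1416, 3.6266) (43.7147, 17) (0, 17)]  |A|=788.3188
5. ⊥bis P8·P3 via (31.53,3.8): [(32.1585, 0) (47.873, 0) (48.1416, 3.6266) (43.7147, 17) (29.3467, 17)]  |A|=265.5244
6. ⊥bis P8·P4 via (30.085,6.315): [(30.6174, 9.3172) (32.1585, 0) (47.873, 0) (48.1416, 3.6266) (43.7147, 17) (31.98, 17)]  |A|=255.409
7. ⊥bis P8·P5 via (48.625,6.25): [(30.6174, 9.3172) (32.1585, 0) (47.873, 0) (48.1416, 3.6266) (43.7147, 17) (31.98, 17)]  |A|=255.409
8. ⊥bis P8·P6 via (26.92,9.835): [(30.6174, 9.3172) (32.1585, 0) (47.873, 0) (48.1416, 3.6266) (43.7147, 17) (31.98, 17)]  |A|=255.409
9. ⊥bis P8·P7 via (23.605,4.415): [(30.6174, 9.3172) (32.1585, 0) (47.873, 0) (48.1416, 3.6266) (43.7147, 17) (31.98, 17)]  |A|=255.409
10. canonical 6-gon: [(30.6174, 9.3172) (32.1585, 0) (47.873, 0) (48.1416, 3.6266) (43.7147, 17) (31.98, 17)]
11. shoelace: 255.409

Area of P8's cell: 255.4090 (6 vertices)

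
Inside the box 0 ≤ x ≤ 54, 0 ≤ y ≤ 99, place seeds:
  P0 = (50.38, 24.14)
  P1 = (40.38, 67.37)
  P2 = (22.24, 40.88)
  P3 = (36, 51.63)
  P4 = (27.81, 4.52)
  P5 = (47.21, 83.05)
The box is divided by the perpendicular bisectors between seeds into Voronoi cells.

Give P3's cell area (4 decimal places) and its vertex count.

1. box [0,54]×[0,99]: [(0, 0) (54, 0) (54, 99) (0, 99)]
2. ⊥bis P3·P0 via (43.19,37.885): [(0, 15.2923) (54, 43.5397) (54, 99) (0, 99)]  |A|=3757.5348
3. ⊥bis P3·P1 via (38.19,59.5): [(0, 70.1272) (0, 15.2923) (54, 43.5397) (54, 55.1005)]  |A|=1792.6834
4. ⊥bis P3·P2 via (29.12,46.255): [(13.3783, 66.4044) (37.8439, 35.0884) (54, 43.5397) (54, 55.1005)]  |A|=591.1651
5. ⊥bis P3·P4 via (31.905,28.075): [(13.3783, 66.4044) (37.8439, 35.0884) (54, 43.5397) (54, 55.1005)]  |A|=591.1651
6. ⊥bis P3·P5 via (41.605,67.34): [(13.3783, 66.4044) (37.8439, 35.0884) (54, 43.5397) (54, 55.1005)]  |A|=591.1651
7. canonical 4-gon: [(13.3783, 66.4044) (37.8439, 35.0884) (54, 43.5397) (54, 55.1005)]
8. shoelace: 591.1651

Area of P3's cell: 591.1651 (4 vertices)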